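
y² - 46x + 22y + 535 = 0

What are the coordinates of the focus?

(41/2, -11)

Only y is squared. Complete the square in y: (y + 11)² = 46(x - 9).
Vertex (9, -11); 4p = 46 so p = 23/2. Opens right.
Focus is p units from the vertex along the axis: (h + p, k).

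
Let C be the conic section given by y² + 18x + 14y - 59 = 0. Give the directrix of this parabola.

Only y is squared. Complete the square in y: (y + 7)² = -18(x - 6).
Vertex (6, -7); 4p = -18 so p = -9/2. Opens left.
Directrix is the vertical line x = h − p = 6 − (-9/2) = 21/2.

x = 21/2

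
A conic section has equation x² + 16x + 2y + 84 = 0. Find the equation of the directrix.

y = -19/2

Only x is squared. Complete the square in x: (x + 8)² = -2(y + 10).
Vertex (-8, -10); 4p = -2 so p = -1/2. Opens down.
Directrix is the horizontal line y = k − p = -10 − (-1/2) = -19/2.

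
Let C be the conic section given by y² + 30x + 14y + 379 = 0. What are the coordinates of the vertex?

(-11, -7)

Only y is squared. Complete the square in y: (y + 7)² = -30(x + 11).
Vertex (-11, -7); 4p = -30 so p = -15/2. Opens left.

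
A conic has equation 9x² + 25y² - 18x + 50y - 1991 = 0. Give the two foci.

Rearranging, 9(x² - 2x) + 25(y² + 2y) = 1991.
Complete the square: 9(x - 1)² + 25(y + 1)² = 1991 + 9 + 25 = 2025
Divide by 2025: (x - 1)²/225 + (y + 1)²/81 = 1
Ellipse, center (1, -1), major axis horizontal; a² = 225, b² = 81.
c² = a² - b² = 225 - 81 = 144, so c = 12.
Foci lie on the horizontal axis through the center: (h ± c, k).

(-11, -1) and (13, -1)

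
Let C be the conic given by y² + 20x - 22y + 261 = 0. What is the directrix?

x = -2

Only y is squared. Complete the square in y: (y - 11)² = -20(x + 7).
Vertex (-7, 11); 4p = -20 so p = -5. Opens left.
Directrix is the vertical line x = h − p = -7 − (-5) = -2.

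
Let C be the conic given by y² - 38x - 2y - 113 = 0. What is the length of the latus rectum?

38

Only y is squared. Complete the square in y: (y - 1)² = 38(x + 3).
Vertex (-3, 1); 4p = 38 so p = 19/2. Opens right.
Latus rectum length = |4p| = 38.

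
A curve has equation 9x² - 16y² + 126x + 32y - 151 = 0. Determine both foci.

(-17, 1) and (3, 1)

9(x² + 14x) -16(y² - 2y) = 151
9(x + 7)² -16(y - 1)² = 151 + 441 - 16 = 576
Dividing both sides by 576: (x + 7)²/64 - (y - 1)²/36 = 1
Hyperbola, center (-7, 1), transverse axis horizontal; a² = 64, b² = 36.
c² = a² + b² = 64 + 36 = 100, so c = 10.
Foci lie on the horizontal axis through the center: (h ± c, k).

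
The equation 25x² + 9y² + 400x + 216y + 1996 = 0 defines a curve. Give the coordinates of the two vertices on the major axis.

Rearranging, 25(x² + 16x) + 9(y² + 24y) = -1996.
Complete the square: 25(x + 8)² + 9(y + 12)² = -1996 + 1600 + 1296 = 900
Divide through by 900 to get (x + 8)²/36 + (y + 12)²/100 = 1.
Ellipse, center (-8, -12), major axis vertical; a² = 100, b² = 36.
a = 10. Vertices at (h, k ± a).

(-8, -22) and (-8, -2)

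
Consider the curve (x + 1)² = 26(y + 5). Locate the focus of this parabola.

(-1, 3/2)

Vertex (-1, -5); 4p = 26 so p = 13/2. Opens up.
Focus is p units from the vertex along the axis: (h, k + p).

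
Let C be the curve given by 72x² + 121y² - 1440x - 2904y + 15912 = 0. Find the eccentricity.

e = 7/11

Collect terms: 72(x² - 20x) + 121(y² - 24y) = -15912
Complete the square in x and y: 72(x - 10)² + 121(y - 12)² = -15912 + 7200 + 17424 = 8712
Divide by 8712: (x - 10)²/121 + (y - 12)²/72 = 1
Ellipse, center (10, 12), major axis horizontal; a² = 121, b² = 72.
c² = a² - b² = 49, so c = 7.
e = c/a = 7/11.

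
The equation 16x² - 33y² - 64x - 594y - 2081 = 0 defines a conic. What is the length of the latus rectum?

16(x² - 4x) -33(y² + 18y) = 2081
Completing the square gives 16(x - 2)² -33(y + 9)² = 2081 + 64 - 2673 = -528.
Divide through by -528 to get (y + 9)²/16 - (x - 2)²/33 = 1.
Hyperbola, center (2, -9), transverse axis vertical; a² = 16, b² = 33.
Latus rectum length = 2b²/a = 2·33/4 = 33/2.

33/2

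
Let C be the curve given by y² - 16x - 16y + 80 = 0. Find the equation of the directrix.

x = -3

Only y is squared. Complete the square in y: (y - 8)² = 16(x - 1).
Vertex (1, 8); 4p = 16 so p = 4. Opens right.
Directrix is the vertical line x = h − p = 1 − (4) = -3.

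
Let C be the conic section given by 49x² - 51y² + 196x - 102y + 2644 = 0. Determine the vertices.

Group the x- and y-terms: 49(x² + 4x) -51(y² + 2y) = -2644
Complete the square in x and y: 49(x + 2)² -51(y + 1)² = -2644 + 196 - 51 = -2499
Dividing both sides by -2499: (y + 1)²/49 - (x + 2)²/51 = 1
Hyperbola, center (-2, -1), transverse axis vertical; a² = 49, b² = 51.
a = 7. Vertices at (h, k ± a).

(-2, -8) and (-2, 6)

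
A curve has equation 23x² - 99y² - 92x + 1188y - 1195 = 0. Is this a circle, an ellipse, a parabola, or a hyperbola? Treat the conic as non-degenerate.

No xy term. Coefficients of x² and y² are A = 23, C = -99.
A and C have opposite signs ⇒ hyperbola.

hyperbola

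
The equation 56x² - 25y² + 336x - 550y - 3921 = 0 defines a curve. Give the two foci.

(-12, -11) and (6, -11)

56(x² + 6x) -25(y² + 22y) = 3921
Complete the square in x and y: 56(x + 3)² -25(y + 11)² = 3921 + 504 - 3025 = 1400
Dividing both sides by 1400: (x + 3)²/25 - (y + 11)²/56 = 1
Hyperbola, center (-3, -11), transverse axis horizontal; a² = 25, b² = 56.
c² = a² + b² = 25 + 56 = 81, so c = 9.
Foci lie on the horizontal axis through the center: (h ± c, k).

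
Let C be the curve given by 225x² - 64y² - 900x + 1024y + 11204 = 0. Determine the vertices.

Group the x- and y-terms: 225(x² - 4x) -64(y² - 16y) = -11204
Completing the square gives 225(x - 2)² -64(y - 8)² = -11204 + 900 - 4096 = -14400.
Divide by -14400: (y - 8)²/225 - (x - 2)²/64 = 1
Hyperbola, center (2, 8), transverse axis vertical; a² = 225, b² = 64.
a = 15. Vertices at (h, k ± a).

(2, -7) and (2, 23)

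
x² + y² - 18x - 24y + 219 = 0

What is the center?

Collect terms: (x² - 18x) + (y² - 24y) = -219
Complete the square: (x - 9)² + (y - 12)² = -219 + 81 + 144 = 6
So (x - 9)² + (y - 12)² = 6.
Circle centered at (9, 12) with r² = 6.

(9, 12)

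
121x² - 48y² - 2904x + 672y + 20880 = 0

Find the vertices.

Group: 121(x² - 24x) -48(y² - 14y) = -20880
Completing the square gives 121(x - 12)² -48(y - 7)² = -20880 + 17424 - 2352 = -5808.
Dividing both sides by -5808: (y - 7)²/121 - (x - 12)²/48 = 1
Hyperbola, center (12, 7), transverse axis vertical; a² = 121, b² = 48.
a = 11. Vertices at (h, k ± a).

(12, -4) and (12, 18)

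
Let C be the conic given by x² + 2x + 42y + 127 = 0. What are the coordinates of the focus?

(-1, -27/2)

Only x is squared. Complete the square in x: (x + 1)² = -42(y + 3).
Vertex (-1, -3); 4p = -42 so p = -21/2. Opens down.
Focus is p units from the vertex along the axis: (h, k + p).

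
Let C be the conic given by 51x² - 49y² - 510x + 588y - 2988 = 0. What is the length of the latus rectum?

Collect terms: 51(x² - 10x) -49(y² - 12y) = 2988
51(x - 5)² -49(y - 6)² = 2988 + 1275 - 1764 = 2499
Dividing both sides by 2499: (x - 5)²/49 - (y - 6)²/51 = 1
Hyperbola, center (5, 6), transverse axis horizontal; a² = 49, b² = 51.
Latus rectum length = 2b²/a = 2·51/7 = 102/7.

102/7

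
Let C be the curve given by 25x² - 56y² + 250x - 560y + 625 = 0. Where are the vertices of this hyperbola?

(-5, -10) and (-5, 0)

25(x² + 10x) -56(y² + 10y) = -625
Completing the square gives 25(x + 5)² -56(y + 5)² = -625 + 625 - 1400 = -1400.
Divide through by -1400 to get (y + 5)²/25 - (x + 5)²/56 = 1.
Hyperbola, center (-5, -5), transverse axis vertical; a² = 25, b² = 56.
a = 5. Vertices at (h, k ± a).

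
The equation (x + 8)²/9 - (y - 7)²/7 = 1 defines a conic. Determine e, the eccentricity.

Center (-8, 7). The positive term is the x-term, so the transverse axis is horizontal; a² = 9, b² = 7.
c² = a² + b² = 16, so c = 4.
e = c/a = 4/3.

e = 4/3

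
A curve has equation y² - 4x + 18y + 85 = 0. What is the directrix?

Only y is squared. Complete the square in y: (y + 9)² = 4(x - 1).
Vertex (1, -9); 4p = 4 so p = 1. Opens right.
Directrix is the vertical line x = h − p = 1 − (1) = 0.

x = 0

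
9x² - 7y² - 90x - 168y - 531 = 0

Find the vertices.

(5, -18) and (5, -6)

Rearranging, 9(x² - 10x) -7(y² + 24y) = 531.
Completing the square gives 9(x - 5)² -7(y + 12)² = 531 + 225 - 1008 = -252.
Divide by -252: (y + 12)²/36 - (x - 5)²/28 = 1
Hyperbola, center (5, -12), transverse axis vertical; a² = 36, b² = 28.
a = 6. Vertices at (h, k ± a).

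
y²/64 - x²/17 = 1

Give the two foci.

(0, -9) and (0, 9)

Center (0, 0). The positive term is the y-term, so the transverse axis is vertical; a² = 64, b² = 17.
c² = a² + b² = 64 + 17 = 81, so c = 9.
Foci lie on the vertical axis through the center: (h, k ± c).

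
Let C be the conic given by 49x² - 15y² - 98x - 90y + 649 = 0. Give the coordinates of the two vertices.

49(x² - 2x) -15(y² + 6y) = -649
Complete the square in x and y: 49(x - 1)² -15(y + 3)² = -649 + 49 - 135 = -735
Divide through by -735 to get (y + 3)²/49 - (x - 1)²/15 = 1.
Hyperbola, center (1, -3), transverse axis vertical; a² = 49, b² = 15.
a = 7. Vertices at (h, k ± a).

(1, -10) and (1, 4)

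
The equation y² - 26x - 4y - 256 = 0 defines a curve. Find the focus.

Only y is squared. Complete the square in y: (y - 2)² = 26(x + 10).
Vertex (-10, 2); 4p = 26 so p = 13/2. Opens right.
Focus is p units from the vertex along the axis: (h + p, k).

(-7/2, 2)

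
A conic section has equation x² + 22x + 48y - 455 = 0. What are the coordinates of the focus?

Only x is squared. Complete the square in x: (x + 11)² = -48(y - 12).
Vertex (-11, 12); 4p = -48 so p = -12. Opens down.
Focus is p units from the vertex along the axis: (h, k + p).

(-11, 0)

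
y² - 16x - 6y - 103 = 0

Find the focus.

Only y is squared. Complete the square in y: (y - 3)² = 16(x + 7).
Vertex (-7, 3); 4p = 16 so p = 4. Opens right.
Focus is p units from the vertex along the axis: (h + p, k).

(-3, 3)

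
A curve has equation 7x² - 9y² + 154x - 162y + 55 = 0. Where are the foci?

7(x² + 22x) -9(y² + 18y) = -55
Complete the square: 7(x + 11)² -9(y + 9)² = -55 + 847 - 729 = 63
Divide through by 63 to get (x + 11)²/9 - (y + 9)²/7 = 1.
Hyperbola, center (-11, -9), transverse axis horizontal; a² = 9, b² = 7.
c² = a² + b² = 9 + 7 = 16, so c = 4.
Foci lie on the horizontal axis through the center: (h ± c, k).

(-15, -9) and (-7, -9)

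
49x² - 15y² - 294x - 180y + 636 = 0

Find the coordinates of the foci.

Rearranging, 49(x² - 6x) -15(y² + 12y) = -636.
Complete the square in x and y: 49(x - 3)² -15(y + 6)² = -636 + 441 - 540 = -735
Divide by -735: (y + 6)²/49 - (x - 3)²/15 = 1
Hyperbola, center (3, -6), transverse axis vertical; a² = 49, b² = 15.
c² = a² + b² = 49 + 15 = 64, so c = 8.
Foci lie on the vertical axis through the center: (h, k ± c).

(3, -14) and (3, 2)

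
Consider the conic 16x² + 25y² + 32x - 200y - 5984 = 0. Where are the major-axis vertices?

Group: 16(x² + 2x) + 25(y² - 8y) = 5984
Completing the square gives 16(x + 1)² + 25(y - 4)² = 5984 + 16 + 400 = 6400.
Divide through by 6400 to get (x + 1)²/400 + (y - 4)²/256 = 1.
Ellipse, center (-1, 4), major axis horizontal; a² = 400, b² = 256.
a = 20. Vertices at (h ± a, k).

(-21, 4) and (19, 4)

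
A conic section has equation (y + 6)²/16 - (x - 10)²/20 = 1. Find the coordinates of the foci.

Center (10, -6). The positive term is the y-term, so the transverse axis is vertical; a² = 16, b² = 20.
c² = a² + b² = 16 + 20 = 36, so c = 6.
Foci lie on the vertical axis through the center: (h, k ± c).

(10, -12) and (10, 0)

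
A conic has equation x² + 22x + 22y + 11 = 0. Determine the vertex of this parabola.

(-11, 5)

Only x is squared. Complete the square in x: (x + 11)² = -22(y - 5).
Vertex (-11, 5); 4p = -22 so p = -11/2. Opens down.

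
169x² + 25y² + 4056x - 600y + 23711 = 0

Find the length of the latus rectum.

169(x² + 24x) + 25(y² - 24y) = -23711
Complete the square in x and y: 169(x + 12)² + 25(y - 12)² = -23711 + 24336 + 3600 = 4225
Divide through by 4225 to get (x + 12)²/25 + (y - 12)²/169 = 1.
Ellipse, center (-12, 12), major axis vertical; a² = 169, b² = 25.
Latus rectum length = 2b²/a = 2·25/13 = 50/13.

50/13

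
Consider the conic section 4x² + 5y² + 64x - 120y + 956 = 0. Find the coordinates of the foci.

Collect terms: 4(x² + 16x) + 5(y² - 24y) = -956
Complete the square: 4(x + 8)² + 5(y - 12)² = -956 + 256 + 720 = 20
Divide by 20: (x + 8)²/5 + (y - 12)²/4 = 1
Ellipse, center (-8, 12), major axis horizontal; a² = 5, b² = 4.
c² = a² - b² = 5 - 4 = 1, so c = 1.
Foci lie on the horizontal axis through the center: (h ± c, k).

(-9, 12) and (-7, 12)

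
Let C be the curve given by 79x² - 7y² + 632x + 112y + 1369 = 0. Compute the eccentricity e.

e = √6794/79

Rearranging, 79(x² + 8x) -7(y² - 16y) = -1369.
79(x + 4)² -7(y - 8)² = -1369 + 1264 - 448 = -553
Divide by -553: (y - 8)²/79 - (x + 4)²/7 = 1
Hyperbola, center (-4, 8), transverse axis vertical; a² = 79, b² = 7.
c² = a² + b² = 86, so c = √86.
e = c/a = √86/√79 = √6794/79.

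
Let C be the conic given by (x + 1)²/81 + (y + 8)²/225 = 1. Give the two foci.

(-1, -20) and (-1, 4)

Center (-1, -8). The larger denominator 225 sits under the y-term, so the major axis is vertical; a² = 225, b² = 81.
c² = a² - b² = 225 - 81 = 144, so c = 12.
Foci lie on the vertical axis through the center: (h, k ± c).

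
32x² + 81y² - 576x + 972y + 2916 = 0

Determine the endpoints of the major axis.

(0, -6) and (18, -6)

32(x² - 18x) + 81(y² + 12y) = -2916
32(x - 9)² + 81(y + 6)² = -2916 + 2592 + 2916 = 2592
Dividing both sides by 2592: (x - 9)²/81 + (y + 6)²/32 = 1
Ellipse, center (9, -6), major axis horizontal; a² = 81, b² = 32.
a = 9. Vertices at (h ± a, k).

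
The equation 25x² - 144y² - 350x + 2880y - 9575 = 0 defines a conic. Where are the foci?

(7, -3) and (7, 23)

25(x² - 14x) -144(y² - 20y) = 9575
Complete the square in x and y: 25(x - 7)² -144(y - 10)² = 9575 + 1225 - 14400 = -3600
Dividing both sides by -3600: (y - 10)²/25 - (x - 7)²/144 = 1
Hyperbola, center (7, 10), transverse axis vertical; a² = 25, b² = 144.
c² = a² + b² = 25 + 144 = 169, so c = 13.
Foci lie on the vertical axis through the center: (h, k ± c).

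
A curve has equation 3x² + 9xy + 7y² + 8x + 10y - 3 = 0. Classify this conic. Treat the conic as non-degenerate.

A = 3, B = 9, C = 7.
Discriminant B² − 4AC = 9² − 4·3·7 = -3.
B² − 4AC < 0 ⇒ ellipse.

ellipse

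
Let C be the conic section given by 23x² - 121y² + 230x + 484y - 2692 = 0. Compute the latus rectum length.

Group the x- and y-terms: 23(x² + 10x) -121(y² - 4y) = 2692
Completing the square gives 23(x + 5)² -121(y - 2)² = 2692 + 575 - 484 = 2783.
Divide by 2783: (x + 5)²/121 - (y - 2)²/23 = 1
Hyperbola, center (-5, 2), transverse axis horizontal; a² = 121, b² = 23.
Latus rectum length = 2b²/a = 2·23/11 = 46/11.

46/11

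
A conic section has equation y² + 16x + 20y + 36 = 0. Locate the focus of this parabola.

(0, -10)

Only y is squared. Complete the square in y: (y + 10)² = -16(x - 4).
Vertex (4, -10); 4p = -16 so p = -4. Opens left.
Focus is p units from the vertex along the axis: (h + p, k).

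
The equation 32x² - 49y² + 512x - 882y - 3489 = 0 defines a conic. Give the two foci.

(-17, -9) and (1, -9)

Group the x- and y-terms: 32(x² + 16x) -49(y² + 18y) = 3489
Complete the square in x and y: 32(x + 8)² -49(y + 9)² = 3489 + 2048 - 3969 = 1568
Divide by 1568: (x + 8)²/49 - (y + 9)²/32 = 1
Hyperbola, center (-8, -9), transverse axis horizontal; a² = 49, b² = 32.
c² = a² + b² = 49 + 32 = 81, so c = 9.
Foci lie on the horizontal axis through the center: (h ± c, k).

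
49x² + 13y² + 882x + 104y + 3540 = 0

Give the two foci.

(-9, -10) and (-9, 2)

Collect terms: 49(x² + 18x) + 13(y² + 8y) = -3540
Complete the square in x and y: 49(x + 9)² + 13(y + 4)² = -3540 + 3969 + 208 = 637
Divide by 637: (x + 9)²/13 + (y + 4)²/49 = 1
Ellipse, center (-9, -4), major axis vertical; a² = 49, b² = 13.
c² = a² - b² = 49 - 13 = 36, so c = 6.
Foci lie on the vertical axis through the center: (h, k ± c).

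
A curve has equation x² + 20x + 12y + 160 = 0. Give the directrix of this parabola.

y = -2

Only x is squared. Complete the square in x: (x + 10)² = -12(y + 5).
Vertex (-10, -5); 4p = -12 so p = -3. Opens down.
Directrix is the horizontal line y = k − p = -5 − (-3) = -2.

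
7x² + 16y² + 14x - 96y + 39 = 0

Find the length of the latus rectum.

Rearranging, 7(x² + 2x) + 16(y² - 6y) = -39.
Complete the square: 7(x + 1)² + 16(y - 3)² = -39 + 7 + 144 = 112
Divide through by 112 to get (x + 1)²/16 + (y - 3)²/7 = 1.
Ellipse, center (-1, 3), major axis horizontal; a² = 16, b² = 7.
Latus rectum length = 2b²/a = 2·7/4 = 7/2.

7/2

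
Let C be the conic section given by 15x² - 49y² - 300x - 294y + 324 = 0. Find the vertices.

(3, -3) and (17, -3)

15(x² - 20x) -49(y² + 6y) = -324
Complete the square in x and y: 15(x - 10)² -49(y + 3)² = -324 + 1500 - 441 = 735
Dividing both sides by 735: (x - 10)²/49 - (y + 3)²/15 = 1
Hyperbola, center (10, -3), transverse axis horizontal; a² = 49, b² = 15.
a = 7. Vertices at (h ± a, k).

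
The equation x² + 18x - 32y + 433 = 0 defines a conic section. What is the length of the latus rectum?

32

Only x is squared. Complete the square in x: (x + 9)² = 32(y - 11).
Vertex (-9, 11); 4p = 32 so p = 8. Opens up.
Latus rectum length = |4p| = 32.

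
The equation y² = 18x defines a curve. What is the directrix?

x = -9/2

Vertex (0, 0); 4p = 18 so p = 9/2. Opens right.
Directrix is the vertical line x = h − p = 0 − (9/2) = -9/2.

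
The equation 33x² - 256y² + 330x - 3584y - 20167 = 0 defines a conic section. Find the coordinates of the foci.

(-22, -7) and (12, -7)

Group: 33(x² + 10x) -256(y² + 14y) = 20167
Completing the square gives 33(x + 5)² -256(y + 7)² = 20167 + 825 - 12544 = 8448.
Divide through by 8448 to get (x + 5)²/256 - (y + 7)²/33 = 1.
Hyperbola, center (-5, -7), transverse axis horizontal; a² = 256, b² = 33.
c² = a² + b² = 256 + 33 = 289, so c = 17.
Foci lie on the horizontal axis through the center: (h ± c, k).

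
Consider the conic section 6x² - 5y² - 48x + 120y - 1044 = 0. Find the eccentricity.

e = √55/5

Collect terms: 6(x² - 8x) -5(y² - 24y) = 1044
Completing the square gives 6(x - 4)² -5(y - 12)² = 1044 + 96 - 720 = 420.
Divide by 420: (x - 4)²/70 - (y - 12)²/84 = 1
Hyperbola, center (4, 12), transverse axis horizontal; a² = 70, b² = 84.
c² = a² + b² = 154, so c = √154.
e = c/a = √154/√70 = √55/5.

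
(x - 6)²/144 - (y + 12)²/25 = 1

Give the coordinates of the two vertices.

(-6, -12) and (18, -12)

Center (6, -12). The positive term is the x-term, so the transverse axis is horizontal; a² = 144, b² = 25.
a = 12. Vertices at (h ± a, k).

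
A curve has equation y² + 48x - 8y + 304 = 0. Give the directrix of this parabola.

Only y is squared. Complete the square in y: (y - 4)² = -48(x + 6).
Vertex (-6, 4); 4p = -48 so p = -12. Opens left.
Directrix is the vertical line x = h − p = -6 − (-12) = 6.

x = 6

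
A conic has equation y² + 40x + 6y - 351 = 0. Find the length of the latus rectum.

Only y is squared. Complete the square in y: (y + 3)² = -40(x - 9).
Vertex (9, -3); 4p = -40 so p = -10. Opens left.
Latus rectum length = |4p| = 40.

40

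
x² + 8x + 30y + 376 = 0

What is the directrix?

Only x is squared. Complete the square in x: (x + 4)² = -30(y + 12).
Vertex (-4, -12); 4p = -30 so p = -15/2. Opens down.
Directrix is the horizontal line y = k − p = -12 − (-15/2) = -9/2.

y = -9/2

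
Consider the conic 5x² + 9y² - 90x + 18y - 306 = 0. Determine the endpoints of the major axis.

(-3, -1) and (21, -1)

5(x² - 18x) + 9(y² + 2y) = 306
5(x - 9)² + 9(y + 1)² = 306 + 405 + 9 = 720
Divide by 720: (x - 9)²/144 + (y + 1)²/80 = 1
Ellipse, center (9, -1), major axis horizontal; a² = 144, b² = 80.
a = 12. Vertices at (h ± a, k).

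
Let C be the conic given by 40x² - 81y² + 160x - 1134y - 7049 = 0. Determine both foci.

40(x² + 4x) -81(y² + 14y) = 7049
Completing the square gives 40(x + 2)² -81(y + 7)² = 7049 + 160 - 3969 = 3240.
Divide through by 3240 to get (x + 2)²/81 - (y + 7)²/40 = 1.
Hyperbola, center (-2, -7), transverse axis horizontal; a² = 81, b² = 40.
c² = a² + b² = 81 + 40 = 121, so c = 11.
Foci lie on the horizontal axis through the center: (h ± c, k).

(-13, -7) and (9, -7)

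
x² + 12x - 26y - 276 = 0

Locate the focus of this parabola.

(-6, -11/2)

Only x is squared. Complete the square in x: (x + 6)² = 26(y + 12).
Vertex (-6, -12); 4p = 26 so p = 13/2. Opens up.
Focus is p units from the vertex along the axis: (h, k + p).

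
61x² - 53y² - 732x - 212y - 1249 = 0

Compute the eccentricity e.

Collect terms: 61(x² - 12x) -53(y² + 4y) = 1249
Complete the square: 61(x - 6)² -53(y + 2)² = 1249 + 2196 - 212 = 3233
Divide by 3233: (x - 6)²/53 - (y + 2)²/61 = 1
Hyperbola, center (6, -2), transverse axis horizontal; a² = 53, b² = 61.
c² = a² + b² = 114, so c = √114.
e = c/a = √114/√53 = √6042/53.

e = √6042/53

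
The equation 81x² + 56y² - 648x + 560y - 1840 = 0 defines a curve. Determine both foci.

(4, -10) and (4, 0)

Group: 81(x² - 8x) + 56(y² + 10y) = 1840
81(x - 4)² + 56(y + 5)² = 1840 + 1296 + 1400 = 4536
Dividing both sides by 4536: (x - 4)²/56 + (y + 5)²/81 = 1
Ellipse, center (4, -5), major axis vertical; a² = 81, b² = 56.
c² = a² - b² = 81 - 56 = 25, so c = 5.
Foci lie on the vertical axis through the center: (h, k ± c).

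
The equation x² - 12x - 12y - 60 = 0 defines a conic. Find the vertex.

Only x is squared. Complete the square in x: (x - 6)² = 12(y + 8).
Vertex (6, -8); 4p = 12 so p = 3. Opens up.

(6, -8)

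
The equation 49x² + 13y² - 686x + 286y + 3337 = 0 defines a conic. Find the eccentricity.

e = 6/7

Group: 49(x² - 14x) + 13(y² + 22y) = -3337
Completing the square gives 49(x - 7)² + 13(y + 11)² = -3337 + 2401 + 1573 = 637.
Dividing both sides by 637: (x - 7)²/13 + (y + 11)²/49 = 1
Ellipse, center (7, -11), major axis vertical; a² = 49, b² = 13.
c² = a² - b² = 36, so c = 6.
e = c/a = 6/7.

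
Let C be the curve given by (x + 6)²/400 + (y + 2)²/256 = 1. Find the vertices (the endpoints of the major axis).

(-26, -2) and (14, -2)

Center (-6, -2). The larger denominator 400 sits under the x-term, so the major axis is horizontal; a² = 400, b² = 256.
a = 20. Vertices at (h ± a, k).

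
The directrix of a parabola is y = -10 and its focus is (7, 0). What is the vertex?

The vertex is the midpoint between the focus and the directrix along the axis of symmetry.
Axis is vertical (directrix is horizontal). Vertex y-coordinate = (0 + (-10))/2 = -5; x-coordinate = 7.

(7, -5)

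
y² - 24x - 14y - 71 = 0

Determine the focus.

(1, 7)

Only y is squared. Complete the square in y: (y - 7)² = 24(x + 5).
Vertex (-5, 7); 4p = 24 so p = 6. Opens right.
Focus is p units from the vertex along the axis: (h + p, k).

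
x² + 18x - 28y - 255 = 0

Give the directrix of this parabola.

y = -19

Only x is squared. Complete the square in x: (x + 9)² = 28(y + 12).
Vertex (-9, -12); 4p = 28 so p = 7. Opens up.
Directrix is the horizontal line y = k − p = -12 − (7) = -19.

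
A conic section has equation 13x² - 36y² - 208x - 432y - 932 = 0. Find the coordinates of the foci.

(1, -6) and (15, -6)

Rearranging, 13(x² - 16x) -36(y² + 12y) = 932.
Complete the square: 13(x - 8)² -36(y + 6)² = 932 + 832 - 1296 = 468
Dividing both sides by 468: (x - 8)²/36 - (y + 6)²/13 = 1
Hyperbola, center (8, -6), transverse axis horizontal; a² = 36, b² = 13.
c² = a² + b² = 36 + 13 = 49, so c = 7.
Foci lie on the horizontal axis through the center: (h ± c, k).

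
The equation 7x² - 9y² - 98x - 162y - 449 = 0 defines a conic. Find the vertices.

(4, -9) and (10, -9)

Group the x- and y-terms: 7(x² - 14x) -9(y² + 18y) = 449
Completing the square gives 7(x - 7)² -9(y + 9)² = 449 + 343 - 729 = 63.
Divide through by 63 to get (x - 7)²/9 - (y + 9)²/7 = 1.
Hyperbola, center (7, -9), transverse axis horizontal; a² = 9, b² = 7.
a = 3. Vertices at (h ± a, k).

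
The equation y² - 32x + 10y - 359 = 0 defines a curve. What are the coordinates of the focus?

Only y is squared. Complete the square in y: (y + 5)² = 32(x + 12).
Vertex (-12, -5); 4p = 32 so p = 8. Opens right.
Focus is p units from the vertex along the axis: (h + p, k).

(-4, -5)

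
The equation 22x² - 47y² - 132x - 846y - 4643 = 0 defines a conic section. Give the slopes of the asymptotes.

√1034/47 and -√1034/47

22(x² - 6x) -47(y² + 18y) = 4643
22(x - 3)² -47(y + 9)² = 4643 + 198 - 3807 = 1034
Divide through by 1034 to get (x - 3)²/47 - (y + 9)²/22 = 1.
Hyperbola, center (3, -9), transverse axis horizontal; a² = 47, b² = 22.
For a horizontal hyperbola the asymptotes have slope ±b/a.
Here that is ±√22/√47 = ±√1034/47.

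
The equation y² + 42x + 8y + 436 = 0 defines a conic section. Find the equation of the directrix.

Only y is squared. Complete the square in y: (y + 4)² = -42(x + 10).
Vertex (-10, -4); 4p = -42 so p = -21/2. Opens left.
Directrix is the vertical line x = h − p = -10 − (-21/2) = 1/2.

x = 1/2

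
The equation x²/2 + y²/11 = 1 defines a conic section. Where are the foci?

Center (0, 0). The larger denominator 11 sits under the y-term, so the major axis is vertical; a² = 11, b² = 2.
c² = a² - b² = 11 - 2 = 9, so c = 3.
Foci lie on the vertical axis through the center: (h, k ± c).

(0, -3) and (0, 3)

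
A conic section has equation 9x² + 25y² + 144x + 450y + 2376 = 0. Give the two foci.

(-12, -9) and (-4, -9)

9(x² + 16x) + 25(y² + 18y) = -2376
Complete the square in x and y: 9(x + 8)² + 25(y + 9)² = -2376 + 576 + 2025 = 225
Divide through by 225 to get (x + 8)²/25 + (y + 9)²/9 = 1.
Ellipse, center (-8, -9), major axis horizontal; a² = 25, b² = 9.
c² = a² - b² = 25 - 9 = 16, so c = 4.
Foci lie on the horizontal axis through the center: (h ± c, k).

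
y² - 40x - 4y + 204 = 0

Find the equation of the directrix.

x = -5

Only y is squared. Complete the square in y: (y - 2)² = 40(x - 5).
Vertex (5, 2); 4p = 40 so p = 10. Opens right.
Directrix is the vertical line x = h − p = 5 − (10) = -5.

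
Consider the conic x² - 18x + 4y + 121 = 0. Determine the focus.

(9, -11)

Only x is squared. Complete the square in x: (x - 9)² = -4(y + 10).
Vertex (9, -10); 4p = -4 so p = -1. Opens down.
Focus is p units from the vertex along the axis: (h, k + p).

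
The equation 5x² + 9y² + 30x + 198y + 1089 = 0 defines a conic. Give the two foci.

Collect terms: 5(x² + 6x) + 9(y² + 22y) = -1089
Complete the square: 5(x + 3)² + 9(y + 11)² = -1089 + 45 + 1089 = 45
Divide through by 45 to get (x + 3)²/9 + (y + 11)²/5 = 1.
Ellipse, center (-3, -11), major axis horizontal; a² = 9, b² = 5.
c² = a² - b² = 9 - 5 = 4, so c = 2.
Foci lie on the horizontal axis through the center: (h ± c, k).

(-5, -11) and (-1, -11)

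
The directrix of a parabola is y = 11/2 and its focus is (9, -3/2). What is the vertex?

(9, 2)

The vertex is the midpoint between the focus and the directrix along the axis of symmetry.
Axis is vertical (directrix is horizontal). Vertex y-coordinate = (-3/2 + 11/2)/2 = 2; x-coordinate = 9.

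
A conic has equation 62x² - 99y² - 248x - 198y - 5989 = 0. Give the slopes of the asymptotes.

√682/33 and -√682/33

Group the x- and y-terms: 62(x² - 4x) -99(y² + 2y) = 5989
62(x - 2)² -99(y + 1)² = 5989 + 248 - 99 = 6138
Dividing both sides by 6138: (x - 2)²/99 - (y + 1)²/62 = 1
Hyperbola, center (2, -1), transverse axis horizontal; a² = 99, b² = 62.
For a horizontal hyperbola the asymptotes have slope ±b/a.
Here that is ±√62/3√11 = ±√682/33.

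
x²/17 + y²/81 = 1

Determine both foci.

Center (0, 0). The larger denominator 81 sits under the y-term, so the major axis is vertical; a² = 81, b² = 17.
c² = a² - b² = 81 - 17 = 64, so c = 8.
Foci lie on the vertical axis through the center: (h, k ± c).

(0, -8) and (0, 8)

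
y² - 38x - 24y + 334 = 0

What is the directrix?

Only y is squared. Complete the square in y: (y - 12)² = 38(x - 5).
Vertex (5, 12); 4p = 38 so p = 19/2. Opens right.
Directrix is the vertical line x = h − p = 5 − (19/2) = -9/2.

x = -9/2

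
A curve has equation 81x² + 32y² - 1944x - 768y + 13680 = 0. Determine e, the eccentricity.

e = 7/9

Rearranging, 81(x² - 24x) + 32(y² - 24y) = -13680.
Complete the square in x and y: 81(x - 12)² + 32(y - 12)² = -13680 + 11664 + 4608 = 2592
Dividing both sides by 2592: (x - 12)²/32 + (y - 12)²/81 = 1
Ellipse, center (12, 12), major axis vertical; a² = 81, b² = 32.
c² = a² - b² = 49, so c = 7.
e = c/a = 7/9.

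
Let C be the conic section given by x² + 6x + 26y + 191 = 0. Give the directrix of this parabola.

Only x is squared. Complete the square in x: (x + 3)² = -26(y + 7).
Vertex (-3, -7); 4p = -26 so p = -13/2. Opens down.
Directrix is the horizontal line y = k − p = -7 − (-13/2) = -1/2.

y = -1/2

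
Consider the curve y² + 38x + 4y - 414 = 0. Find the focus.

Only y is squared. Complete the square in y: (y + 2)² = -38(x - 11).
Vertex (11, -2); 4p = -38 so p = -19/2. Opens left.
Focus is p units from the vertex along the axis: (h + p, k).

(3/2, -2)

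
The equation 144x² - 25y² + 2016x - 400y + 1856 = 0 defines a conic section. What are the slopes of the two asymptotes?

Rearranging, 144(x² + 14x) -25(y² + 16y) = -1856.
144(x + 7)² -25(y + 8)² = -1856 + 7056 - 1600 = 3600
Divide through by 3600 to get (x + 7)²/25 - (y + 8)²/144 = 1.
Hyperbola, center (-7, -8), transverse axis horizontal; a² = 25, b² = 144.
For a horizontal hyperbola the asymptotes have slope ±b/a.
Here that is ±12/5.

12/5 and -12/5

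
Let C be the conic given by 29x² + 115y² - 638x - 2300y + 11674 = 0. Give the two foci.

Group: 29(x² - 22x) + 115(y² - 20y) = -11674
Complete the square in x and y: 29(x - 11)² + 115(y - 10)² = -11674 + 3509 + 11500 = 3335
Dividing both sides by 3335: (x - 11)²/115 + (y - 10)²/29 = 1
Ellipse, center (11, 10), major axis horizontal; a² = 115, b² = 29.
c² = a² - b² = 115 - 29 = 86, so c = √86.
Foci lie on the horizontal axis through the center: (h ± c, k).

(11 - √86, 10) and (11 + √86, 10)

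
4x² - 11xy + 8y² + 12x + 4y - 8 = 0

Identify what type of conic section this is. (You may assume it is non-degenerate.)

A = 4, B = -11, C = 8.
Discriminant B² − 4AC = (-11)² − 4·4·8 = -7.
B² − 4AC < 0 ⇒ ellipse.

ellipse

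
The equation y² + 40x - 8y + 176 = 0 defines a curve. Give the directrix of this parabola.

x = 6

Only y is squared. Complete the square in y: (y - 4)² = -40(x + 4).
Vertex (-4, 4); 4p = -40 so p = -10. Opens left.
Directrix is the vertical line x = h − p = -4 − (-10) = 6.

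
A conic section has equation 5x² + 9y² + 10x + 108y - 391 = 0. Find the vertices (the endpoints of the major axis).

(-13, -6) and (11, -6)

Group: 5(x² + 2x) + 9(y² + 12y) = 391
Completing the square gives 5(x + 1)² + 9(y + 6)² = 391 + 5 + 324 = 720.
Divide by 720: (x + 1)²/144 + (y + 6)²/80 = 1
Ellipse, center (-1, -6), major axis horizontal; a² = 144, b² = 80.
a = 12. Vertices at (h ± a, k).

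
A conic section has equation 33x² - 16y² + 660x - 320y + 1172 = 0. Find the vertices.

Group the x- and y-terms: 33(x² + 20x) -16(y² + 20y) = -1172
33(x + 10)² -16(y + 10)² = -1172 + 3300 - 1600 = 528
Divide by 528: (x + 10)²/16 - (y + 10)²/33 = 1
Hyperbola, center (-10, -10), transverse axis horizontal; a² = 16, b² = 33.
a = 4. Vertices at (h ± a, k).

(-14, -10) and (-6, -10)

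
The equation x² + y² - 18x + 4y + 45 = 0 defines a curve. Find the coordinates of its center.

(9, -2)

Group the x- and y-terms: (x² - 18x) + (y² + 4y) = -45
Complete the square in x and y: (x - 9)² + (y + 2)² = -45 + 81 + 4 = 40
So (x - 9)² + (y + 2)² = 40.
Circle centered at (9, -2) with r² = 40.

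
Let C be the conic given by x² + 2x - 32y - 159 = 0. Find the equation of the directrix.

Only x is squared. Complete the square in x: (x + 1)² = 32(y + 5).
Vertex (-1, -5); 4p = 32 so p = 8. Opens up.
Directrix is the horizontal line y = k − p = -5 − (8) = -13.

y = -13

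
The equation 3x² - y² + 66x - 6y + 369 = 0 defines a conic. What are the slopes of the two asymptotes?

√3 and -√3

Collect terms: 3(x² + 22x) -(y² + 6y) = -369
Complete the square in x and y: 3(x + 11)² -(y + 3)² = -369 + 363 - 9 = -15
Divide by -15: (y + 3)²/15 - (x + 11)²/5 = 1
Hyperbola, center (-11, -3), transverse axis vertical; a² = 15, b² = 5.
For a vertical hyperbola the asymptotes have slope ±a/b.
Here that is ±√15/√5 = ±√3.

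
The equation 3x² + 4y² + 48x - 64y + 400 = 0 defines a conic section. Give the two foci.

3(x² + 16x) + 4(y² - 16y) = -400
3(x + 8)² + 4(y - 8)² = -400 + 192 + 256 = 48
Divide by 48: (x + 8)²/16 + (y - 8)²/12 = 1
Ellipse, center (-8, 8), major axis horizontal; a² = 16, b² = 12.
c² = a² - b² = 16 - 12 = 4, so c = 2.
Foci lie on the horizontal axis through the center: (h ± c, k).

(-10, 8) and (-6, 8)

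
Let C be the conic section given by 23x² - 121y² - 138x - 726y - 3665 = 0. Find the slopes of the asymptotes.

Collect terms: 23(x² - 6x) -121(y² + 6y) = 3665
Completing the square gives 23(x - 3)² -121(y + 3)² = 3665 + 207 - 1089 = 2783.
Dividing both sides by 2783: (x - 3)²/121 - (y + 3)²/23 = 1
Hyperbola, center (3, -3), transverse axis horizontal; a² = 121, b² = 23.
For a horizontal hyperbola the asymptotes have slope ±b/a.
Here that is ±√23/11.

√23/11 and -√23/11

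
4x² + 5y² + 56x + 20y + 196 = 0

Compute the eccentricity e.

Group: 4(x² + 14x) + 5(y² + 4y) = -196
4(x + 7)² + 5(y + 2)² = -196 + 196 + 20 = 20
Divide through by 20 to get (x + 7)²/5 + (y + 2)²/4 = 1.
Ellipse, center (-7, -2), major axis horizontal; a² = 5, b² = 4.
c² = a² - b² = 1, so c = 1.
e = c/a = 1/√5 = √5/5.

e = √5/5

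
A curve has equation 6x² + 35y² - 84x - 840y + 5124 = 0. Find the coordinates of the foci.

6(x² - 14x) + 35(y² - 24y) = -5124
Completing the square gives 6(x - 7)² + 35(y - 12)² = -5124 + 294 + 5040 = 210.
Dividing both sides by 210: (x - 7)²/35 + (y - 12)²/6 = 1
Ellipse, center (7, 12), major axis horizontal; a² = 35, b² = 6.
c² = a² - b² = 35 - 6 = 29, so c = √29.
Foci lie on the horizontal axis through the center: (h ± c, k).

(7 - √29, 12) and (7 + √29, 12)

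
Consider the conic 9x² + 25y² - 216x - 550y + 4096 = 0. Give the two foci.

(8, 11) and (16, 11)

Group the x- and y-terms: 9(x² - 24x) + 25(y² - 22y) = -4096
Complete the square: 9(x - 12)² + 25(y - 11)² = -4096 + 1296 + 3025 = 225
Divide by 225: (x - 12)²/25 + (y - 11)²/9 = 1
Ellipse, center (12, 11), major axis horizontal; a² = 25, b² = 9.
c² = a² - b² = 25 - 9 = 16, so c = 4.
Foci lie on the horizontal axis through the center: (h ± c, k).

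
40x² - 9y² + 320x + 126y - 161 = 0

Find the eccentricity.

Rearranging, 40(x² + 8x) -9(y² - 14y) = 161.
40(x + 4)² -9(y - 7)² = 161 + 640 - 441 = 360
Divide through by 360 to get (x + 4)²/9 - (y - 7)²/40 = 1.
Hyperbola, center (-4, 7), transverse axis horizontal; a² = 9, b² = 40.
c² = a² + b² = 49, so c = 7.
e = c/a = 7/3.

e = 7/3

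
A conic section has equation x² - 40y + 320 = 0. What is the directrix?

y = -2

Only x is squared. Complete the square in x: x² = 40(y - 8).
Vertex (0, 8); 4p = 40 so p = 10. Opens up.
Directrix is the horizontal line y = k − p = 8 − (10) = -2.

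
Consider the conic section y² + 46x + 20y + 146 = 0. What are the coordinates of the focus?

Only y is squared. Complete the square in y: (y + 10)² = -46(x + 1).
Vertex (-1, -10); 4p = -46 so p = -23/2. Opens left.
Focus is p units from the vertex along the axis: (h + p, k).

(-25/2, -10)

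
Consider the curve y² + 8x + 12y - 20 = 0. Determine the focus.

(5, -6)

Only y is squared. Complete the square in y: (y + 6)² = -8(x - 7).
Vertex (7, -6); 4p = -8 so p = -2. Opens left.
Focus is p units from the vertex along the axis: (h + p, k).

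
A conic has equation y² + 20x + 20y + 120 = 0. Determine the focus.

(-6, -10)

Only y is squared. Complete the square in y: (y + 10)² = -20(x + 1).
Vertex (-1, -10); 4p = -20 so p = -5. Opens left.
Focus is p units from the vertex along the axis: (h + p, k).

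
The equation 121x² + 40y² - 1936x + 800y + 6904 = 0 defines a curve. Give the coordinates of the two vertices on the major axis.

(8, -21) and (8, 1)

Rearranging, 121(x² - 16x) + 40(y² + 20y) = -6904.
Complete the square in x and y: 121(x - 8)² + 40(y + 10)² = -6904 + 7744 + 4000 = 4840
Dividing both sides by 4840: (x - 8)²/40 + (y + 10)²/121 = 1
Ellipse, center (8, -10), major axis vertical; a² = 121, b² = 40.
a = 11. Vertices at (h, k ± a).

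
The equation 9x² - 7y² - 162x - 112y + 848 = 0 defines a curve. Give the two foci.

(9, -20) and (9, 4)

Rearranging, 9(x² - 18x) -7(y² + 16y) = -848.
Completing the square gives 9(x - 9)² -7(y + 8)² = -848 + 729 - 448 = -567.
Divide through by -567 to get (y + 8)²/81 - (x - 9)²/63 = 1.
Hyperbola, center (9, -8), transverse axis vertical; a² = 81, b² = 63.
c² = a² + b² = 81 + 63 = 144, so c = 12.
Foci lie on the vertical axis through the center: (h, k ± c).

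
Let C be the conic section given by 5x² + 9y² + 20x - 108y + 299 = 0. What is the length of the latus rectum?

Collect terms: 5(x² + 4x) + 9(y² - 12y) = -299
Completing the square gives 5(x + 2)² + 9(y - 6)² = -299 + 20 + 324 = 45.
Dividing both sides by 45: (x + 2)²/9 + (y - 6)²/5 = 1
Ellipse, center (-2, 6), major axis horizontal; a² = 9, b² = 5.
Latus rectum length = 2b²/a = 2·5/3 = 10/3.

10/3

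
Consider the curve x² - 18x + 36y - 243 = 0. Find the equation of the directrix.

Only x is squared. Complete the square in x: (x - 9)² = -36(y - 9).
Vertex (9, 9); 4p = -36 so p = -9. Opens down.
Directrix is the horizontal line y = k − p = 9 − (-9) = 18.

y = 18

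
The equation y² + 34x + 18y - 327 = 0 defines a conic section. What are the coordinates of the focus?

(7/2, -9)

Only y is squared. Complete the square in y: (y + 9)² = -34(x - 12).
Vertex (12, -9); 4p = -34 so p = -17/2. Opens left.
Focus is p units from the vertex along the axis: (h + p, k).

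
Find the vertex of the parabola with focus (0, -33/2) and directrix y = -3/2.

The vertex is the midpoint between the focus and the directrix along the axis of symmetry.
Axis is vertical (directrix is horizontal). Vertex y-coordinate = (-33/2 + (-3/2))/2 = -9; x-coordinate = 0.

(0, -9)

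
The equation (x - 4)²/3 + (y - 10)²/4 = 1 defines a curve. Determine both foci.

(4, 9) and (4, 11)

Center (4, 10). The larger denominator 4 sits under the y-term, so the major axis is vertical; a² = 4, b² = 3.
c² = a² - b² = 4 - 3 = 1, so c = 1.
Foci lie on the vertical axis through the center: (h, k ± c).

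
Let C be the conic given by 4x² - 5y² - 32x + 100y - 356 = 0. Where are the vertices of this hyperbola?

(4, 6) and (4, 14)

Group: 4(x² - 8x) -5(y² - 20y) = 356
Complete the square: 4(x - 4)² -5(y - 10)² = 356 + 64 - 500 = -80
Divide through by -80 to get (y - 10)²/16 - (x - 4)²/20 = 1.
Hyperbola, center (4, 10), transverse axis vertical; a² = 16, b² = 20.
a = 4. Vertices at (h, k ± a).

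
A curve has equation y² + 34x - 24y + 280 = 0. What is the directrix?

Only y is squared. Complete the square in y: (y - 12)² = -34(x + 4).
Vertex (-4, 12); 4p = -34 so p = -17/2. Opens left.
Directrix is the vertical line x = h − p = -4 − (-17/2) = 9/2.

x = 9/2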